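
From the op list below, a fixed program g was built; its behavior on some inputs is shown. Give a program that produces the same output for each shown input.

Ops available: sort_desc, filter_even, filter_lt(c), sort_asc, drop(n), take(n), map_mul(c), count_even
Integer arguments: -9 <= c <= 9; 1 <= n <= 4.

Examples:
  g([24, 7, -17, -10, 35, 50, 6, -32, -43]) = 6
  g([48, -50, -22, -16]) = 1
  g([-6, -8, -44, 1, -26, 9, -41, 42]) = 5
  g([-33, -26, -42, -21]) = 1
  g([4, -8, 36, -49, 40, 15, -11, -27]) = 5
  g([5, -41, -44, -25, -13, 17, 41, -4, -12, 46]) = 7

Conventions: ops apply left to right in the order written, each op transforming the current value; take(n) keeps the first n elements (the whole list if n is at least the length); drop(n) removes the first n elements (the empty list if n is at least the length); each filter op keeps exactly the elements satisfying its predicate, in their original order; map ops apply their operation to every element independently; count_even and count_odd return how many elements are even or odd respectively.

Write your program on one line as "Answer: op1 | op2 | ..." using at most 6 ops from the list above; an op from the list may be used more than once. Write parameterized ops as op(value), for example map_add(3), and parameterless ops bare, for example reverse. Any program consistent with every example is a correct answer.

map_mul(3) | sort_desc | map_mul(-2) | map_mul(3) | drop(3) | count_even

Check, running the answer program on each example:
  [24, 7, -17, -10, 35, 50, 6, -32, -43] -> [72, 21, -51, -30, 105, 150, 18, -96, -129] -> [150, 105, 72, 21, 18, -30, -51, -96, -129] -> [-300, -210, -144, -42, -36, 60, 102, 192, 258] -> [-900, -630, -432, -126, -108, 180, 306, 576, 774] -> [-126, -108, 180, 306, 576, 774] -> 6
  [48, -50, -22, -16] -> [144, -150, -66, -48] -> [144, -48, -66, -150] -> [-288, 96, 132, 300] -> [-864, 288, 396, 900] -> [900] -> 1
  [-6, -8, -44, 1, -26, 9, -41, 42] -> [-18, -24, -132, 3, -78, 27, -123, 126] -> [126, 27, 3, -18, -24, -78, -123, -132] -> [-252, -54, -6, 36, 48, 156, 246, 264] -> [-756, -162, -18, 108, 144, 468, 738, 792] -> [108, 144, 468, 738, 792] -> 5
  [-33, -26, -42, -21] -> [-99, -78, -126, -63] -> [-63, -78, -99, -126] -> [126, 156, 198, 252] -> [378, 468, 594, 756] -> [756] -> 1
  [4, -8, 36, -49, 40, 15, -11, -27] -> [12, -24, 108, -147, 120, 45, -33, -81] -> [120, 108, 45, 12, -24, -33, -81, -147] -> [-240, -216, -90, -24, 48, 66, 162, 294] -> [-720, -648, -270, -72, 144, 198, 486, 882] -> [-72, 144, 198, 486, 882] -> 5
  [5, -41, -44, -25, -13, 17, 41, -4, -12, 46] -> [15, -123, -132, -75, -39, 51, 123, -12, -36, 138] -> [138, 123, 51, 15, -12, -36, -39, -75, -123, -132] -> [-276, -246, -102, -30, 24, 72, 78, 150, 246, 264] -> [-828, -738, -306, -90, 72, 216, 234, 450, 738, 792] -> [-90, 72, 216, 234, 450, 738, 792] -> 7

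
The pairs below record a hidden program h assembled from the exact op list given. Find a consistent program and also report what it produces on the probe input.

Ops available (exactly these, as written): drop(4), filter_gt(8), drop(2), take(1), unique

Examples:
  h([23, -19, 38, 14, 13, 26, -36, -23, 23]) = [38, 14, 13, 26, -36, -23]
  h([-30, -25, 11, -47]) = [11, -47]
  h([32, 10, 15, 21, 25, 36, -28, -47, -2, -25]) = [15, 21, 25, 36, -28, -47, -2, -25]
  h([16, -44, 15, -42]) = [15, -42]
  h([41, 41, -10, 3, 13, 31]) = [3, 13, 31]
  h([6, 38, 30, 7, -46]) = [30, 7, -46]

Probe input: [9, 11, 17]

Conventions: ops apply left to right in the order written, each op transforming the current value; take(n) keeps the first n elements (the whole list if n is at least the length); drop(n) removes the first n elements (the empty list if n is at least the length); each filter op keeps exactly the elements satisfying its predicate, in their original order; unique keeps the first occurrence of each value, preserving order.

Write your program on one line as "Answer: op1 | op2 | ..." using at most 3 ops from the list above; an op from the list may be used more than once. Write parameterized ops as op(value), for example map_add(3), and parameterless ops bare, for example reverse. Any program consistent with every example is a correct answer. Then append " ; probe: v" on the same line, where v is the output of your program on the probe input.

unique | drop(2) ; probe: [17]

Check, running the answer program on each example:
  [23, -19, 38, 14, 13, 26, -36, -23, 23] -> [23, -19, 38, 14, 13, 26, -36, -23] -> [38, 14, 13, 26, -36, -23]
  [-30, -25, 11, -47] -> [-30, -25, 11, -47] -> [11, -47]
  [32, 10, 15, 21, 25, 36, -28, -47, -2, -25] -> [32, 10, 15, 21, 25, 36, -28, -47, -2, -25] -> [15, 21, 25, 36, -28, -47, -2, -25]
  [16, -44, 15, -42] -> [16, -44, 15, -42] -> [15, -42]
  [41, 41, -10, 3, 13, 31] -> [41, -10, 3, 13, 31] -> [3, 13, 31]
  [6, 38, 30, 7, -46] -> [6, 38, 30, 7, -46] -> [30, 7, -46]
  probe: [9, 11, 17] -> [9, 11, 17] -> [17]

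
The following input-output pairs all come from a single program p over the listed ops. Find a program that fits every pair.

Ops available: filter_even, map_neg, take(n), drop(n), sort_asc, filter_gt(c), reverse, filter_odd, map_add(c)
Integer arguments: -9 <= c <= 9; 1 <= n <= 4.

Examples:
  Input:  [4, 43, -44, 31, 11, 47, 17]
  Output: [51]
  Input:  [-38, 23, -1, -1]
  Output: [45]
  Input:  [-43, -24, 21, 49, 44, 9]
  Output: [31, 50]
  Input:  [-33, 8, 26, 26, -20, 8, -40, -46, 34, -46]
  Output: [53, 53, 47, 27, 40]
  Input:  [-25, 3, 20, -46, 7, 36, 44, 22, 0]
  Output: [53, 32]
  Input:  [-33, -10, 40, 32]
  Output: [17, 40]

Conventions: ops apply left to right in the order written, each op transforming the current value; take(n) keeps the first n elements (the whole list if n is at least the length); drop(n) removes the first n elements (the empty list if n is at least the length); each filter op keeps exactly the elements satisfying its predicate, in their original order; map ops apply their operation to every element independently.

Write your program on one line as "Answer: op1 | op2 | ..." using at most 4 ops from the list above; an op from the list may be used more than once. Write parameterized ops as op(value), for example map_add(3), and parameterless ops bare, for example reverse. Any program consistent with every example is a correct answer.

reverse | map_neg | filter_gt(2) | map_add(7)

Check, running the answer program on each example:
  [4, 43, -44, 31, 11, 47, 17] -> [17, 47, 11, 31, -44, 43, 4] -> [-17, -47, -11, -31, 44, -43, -4] -> [44] -> [51]
  [-38, 23, -1, -1] -> [-1, -1, 23, -38] -> [1, 1, -23, 38] -> [38] -> [45]
  [-43, -24, 21, 49, 44, 9] -> [9, 44, 49, 21, -24, -43] -> [-9, -44, -49, -21, 24, 43] -> [24, 43] -> [31, 50]
  [-33, 8, 26, 26, -20, 8, -40, -46, 34, -46] -> [-46, 34, -46, -40, 8, -20, 26, 26, 8, -33] -> [46, -34, 46, 40, -8, 20, -26, -26, -8, 33] -> [46, 46, 40, 20, 33] -> [53, 53, 47, 27, 40]
  [-25, 3, 20, -46, 7, 36, 44, 22, 0] -> [0, 22, 44, 36, 7, -46, 20, 3, -25] -> [0, -22, -44, -36, -7, 46, -20, -3, 25] -> [46, 25] -> [53, 32]
  [-33, -10, 40, 32] -> [32, 40, -10, -33] -> [-32, -40, 10, 33] -> [10, 33] -> [17, 40]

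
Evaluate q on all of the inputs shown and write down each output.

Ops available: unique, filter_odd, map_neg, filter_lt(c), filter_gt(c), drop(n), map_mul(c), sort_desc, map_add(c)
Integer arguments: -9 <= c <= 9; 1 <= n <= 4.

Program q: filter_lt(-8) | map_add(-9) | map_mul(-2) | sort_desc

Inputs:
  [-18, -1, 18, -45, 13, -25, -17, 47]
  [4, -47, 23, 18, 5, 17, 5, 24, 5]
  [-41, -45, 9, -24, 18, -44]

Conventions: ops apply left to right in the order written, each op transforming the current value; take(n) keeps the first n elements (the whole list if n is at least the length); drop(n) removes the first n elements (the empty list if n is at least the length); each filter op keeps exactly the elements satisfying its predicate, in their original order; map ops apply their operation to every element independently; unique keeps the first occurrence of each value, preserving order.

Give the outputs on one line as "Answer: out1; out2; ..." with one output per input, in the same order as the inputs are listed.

Execution, op by op:
  [-18, -1, 18, -45, 13, -25, -17, 47] -> [-18, -45, -25, -17] -> [-27, -54, -34, -26] -> [54, 108, 68, 52] -> [108, 68, 54, 52]
  [4, -47, 23, 18, 5, 17, 5, 24, 5] -> [-47] -> [-56] -> [112] -> [112]
  [-41, -45, 9, -24, 18, -44] -> [-41, -45, -24, -44] -> [-50, -54, -33, -53] -> [100, 108, 66, 106] -> [108, 106, 100, 66]

[108, 68, 54, 52]; [112]; [108, 106, 100, 66]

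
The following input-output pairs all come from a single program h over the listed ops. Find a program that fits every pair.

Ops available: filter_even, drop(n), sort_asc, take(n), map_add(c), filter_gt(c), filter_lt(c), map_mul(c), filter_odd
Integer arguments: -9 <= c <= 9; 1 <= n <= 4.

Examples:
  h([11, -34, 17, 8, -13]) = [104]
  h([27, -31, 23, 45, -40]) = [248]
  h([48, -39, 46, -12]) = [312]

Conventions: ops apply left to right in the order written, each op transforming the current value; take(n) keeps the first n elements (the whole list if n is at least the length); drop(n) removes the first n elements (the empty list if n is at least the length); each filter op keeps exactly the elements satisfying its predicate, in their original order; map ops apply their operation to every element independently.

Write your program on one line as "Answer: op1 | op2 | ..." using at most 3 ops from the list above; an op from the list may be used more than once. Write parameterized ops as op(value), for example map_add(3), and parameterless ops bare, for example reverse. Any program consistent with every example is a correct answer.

filter_odd | filter_lt(2) | map_mul(-8)

Check, running the answer program on each example:
  [11, -34, 17, 8, -13] -> [11, 17, -13] -> [-13] -> [104]
  [27, -31, 23, 45, -40] -> [27, -31, 23, 45] -> [-31] -> [248]
  [48, -39, 46, -12] -> [-39] -> [-39] -> [312]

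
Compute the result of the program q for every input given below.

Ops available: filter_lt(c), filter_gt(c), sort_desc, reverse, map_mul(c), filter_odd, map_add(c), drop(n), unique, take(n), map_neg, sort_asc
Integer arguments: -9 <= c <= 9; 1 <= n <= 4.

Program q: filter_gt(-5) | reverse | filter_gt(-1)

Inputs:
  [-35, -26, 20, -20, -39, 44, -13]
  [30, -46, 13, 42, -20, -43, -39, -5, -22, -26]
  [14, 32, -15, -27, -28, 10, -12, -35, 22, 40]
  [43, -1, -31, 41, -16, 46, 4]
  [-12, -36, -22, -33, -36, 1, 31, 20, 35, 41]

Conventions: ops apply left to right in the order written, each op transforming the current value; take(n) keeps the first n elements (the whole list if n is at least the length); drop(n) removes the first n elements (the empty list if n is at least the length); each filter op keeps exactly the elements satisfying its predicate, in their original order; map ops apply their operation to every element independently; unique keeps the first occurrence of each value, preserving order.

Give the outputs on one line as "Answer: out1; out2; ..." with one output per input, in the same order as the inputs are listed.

Execution, op by op:
  [-35, -26, 20, -20, -39, 44, -13] -> [20, 44] -> [44, 20] -> [44, 20]
  [30, -46, 13, 42, -20, -43, -39, -5, -22, -26] -> [30, 13, 42] -> [42, 13, 30] -> [42, 13, 30]
  [14, 32, -15, -27, -28, 10, -12, -35, 22, 40] -> [14, 32, 10, 22, 40] -> [40, 22, 10, 32, 14] -> [40, 22, 10, 32, 14]
  [43, -1, -31, 41, -16, 46, 4] -> [43, -1, 41, 46, 4] -> [4, 46, 41, -1, 43] -> [4, 46, 41, 43]
  [-12, -36, -22, -33, -36, 1, 31, 20, 35, 41] -> [1, 31, 20, 35, 41] -> [41, 35, 20, 31, 1] -> [41, 35, 20, 31, 1]

[44, 20]; [42, 13, 30]; [40, 22, 10, 32, 14]; [4, 46, 41, 43]; [41, 35, 20, 31, 1]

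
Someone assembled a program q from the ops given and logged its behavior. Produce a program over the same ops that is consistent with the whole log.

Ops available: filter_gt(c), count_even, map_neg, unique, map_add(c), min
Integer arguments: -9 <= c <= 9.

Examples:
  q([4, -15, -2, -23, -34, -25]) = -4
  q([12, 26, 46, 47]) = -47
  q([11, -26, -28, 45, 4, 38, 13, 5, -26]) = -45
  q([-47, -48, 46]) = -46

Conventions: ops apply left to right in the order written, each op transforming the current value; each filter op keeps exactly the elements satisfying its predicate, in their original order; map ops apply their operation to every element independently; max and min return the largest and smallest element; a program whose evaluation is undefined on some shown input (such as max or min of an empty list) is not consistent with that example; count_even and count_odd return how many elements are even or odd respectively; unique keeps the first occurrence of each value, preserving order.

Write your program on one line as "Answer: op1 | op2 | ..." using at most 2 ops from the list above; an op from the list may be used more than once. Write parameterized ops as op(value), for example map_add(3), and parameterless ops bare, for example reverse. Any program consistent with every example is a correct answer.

map_neg | min

Check, running the answer program on each example:
  [4, -15, -2, -23, -34, -25] -> [-4, 15, 2, 23, 34, 25] -> -4
  [12, 26, 46, 47] -> [-12, -26, -46, -47] -> -47
  [11, -26, -28, 45, 4, 38, 13, 5, -26] -> [-11, 26, 28, -45, -4, -38, -13, -5, 26] -> -45
  [-47, -48, 46] -> [47, 48, -46] -> -46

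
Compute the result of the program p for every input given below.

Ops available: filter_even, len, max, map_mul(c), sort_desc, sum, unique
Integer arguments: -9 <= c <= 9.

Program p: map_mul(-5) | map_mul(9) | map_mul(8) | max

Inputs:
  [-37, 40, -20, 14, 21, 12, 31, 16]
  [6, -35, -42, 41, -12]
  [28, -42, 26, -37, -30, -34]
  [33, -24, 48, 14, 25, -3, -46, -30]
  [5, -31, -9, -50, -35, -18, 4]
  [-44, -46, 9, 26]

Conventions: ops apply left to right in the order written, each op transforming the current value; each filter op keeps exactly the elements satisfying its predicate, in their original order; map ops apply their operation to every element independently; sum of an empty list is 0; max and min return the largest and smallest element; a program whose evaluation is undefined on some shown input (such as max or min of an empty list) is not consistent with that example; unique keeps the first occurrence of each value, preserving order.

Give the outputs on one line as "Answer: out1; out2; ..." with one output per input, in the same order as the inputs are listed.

13320; 15120; 15120; 16560; 18000; 16560

Execution, op by op:
  [-37, 40, -20, 14, 21, 12, 31, 16] -> [185, -200, 100, -70, -105, -60, -155, -80] -> [1665, -1800, 900, -630, -945, -540, -1395, -720] -> [13320, -14400, 7200, -5040, -7560, -4320, -11160, -5760] -> 13320
  [6, -35, -42, 41, -12] -> [-30, 175, 210, -205, 60] -> [-270, 1575, 1890, -1845, 540] -> [-2160, 12600, 15120, -14760, 4320] -> 15120
  [28, -42, 26, -37, -30, -34] -> [-140, 210, -130, 185, 150, 170] -> [-1260, 1890, -1170, 1665, 1350, 1530] -> [-10080, 15120, -9360, 13320, 10800, 12240] -> 15120
  [33, -24, 48, 14, 25, -3, -46, -30] -> [-165, 120, -240, -70, -125, 15, 230, 150] -> [-1485, 1080, -2160, -630, -1125, 135, 2070, 1350] -> [-11880, 8640, -17280, -5040, -9000, 1080, 16560, 10800] -> 16560
  [5, -31, -9, -50, -35, -18, 4] -> [-25, 155, 45, 250, 175, 90, -20] -> [-225, 1395, 405, 2250, 1575, 810, -180] -> [-1800, 11160, 3240, 18000, 12600, 6480, -1440] -> 18000
  [-44, -46, 9, 26] -> [220, 230, -45, -130] -> [1980, 2070, -405, -1170] -> [15840, 16560, -3240, -9360] -> 16560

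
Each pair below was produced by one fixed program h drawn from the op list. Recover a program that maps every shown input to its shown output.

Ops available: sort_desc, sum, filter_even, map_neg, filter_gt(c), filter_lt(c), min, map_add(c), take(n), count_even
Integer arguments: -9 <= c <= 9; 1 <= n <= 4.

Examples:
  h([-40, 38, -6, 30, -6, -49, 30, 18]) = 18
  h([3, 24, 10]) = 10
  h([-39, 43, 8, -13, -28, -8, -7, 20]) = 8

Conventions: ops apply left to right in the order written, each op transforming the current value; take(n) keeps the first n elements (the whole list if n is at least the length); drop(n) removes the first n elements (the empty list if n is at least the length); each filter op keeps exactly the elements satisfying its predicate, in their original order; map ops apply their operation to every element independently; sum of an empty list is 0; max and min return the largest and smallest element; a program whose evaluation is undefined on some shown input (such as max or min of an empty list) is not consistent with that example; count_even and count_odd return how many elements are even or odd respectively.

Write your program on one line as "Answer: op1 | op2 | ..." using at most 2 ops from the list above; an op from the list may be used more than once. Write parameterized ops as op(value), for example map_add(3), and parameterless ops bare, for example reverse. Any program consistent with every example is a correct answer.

filter_gt(6) | min

Check, running the answer program on each example:
  [-40, 38, -6, 30, -6, -49, 30, 18] -> [38, 30, 30, 18] -> 18
  [3, 24, 10] -> [24, 10] -> 10
  [-39, 43, 8, -13, -28, -8, -7, 20] -> [43, 8, 20] -> 8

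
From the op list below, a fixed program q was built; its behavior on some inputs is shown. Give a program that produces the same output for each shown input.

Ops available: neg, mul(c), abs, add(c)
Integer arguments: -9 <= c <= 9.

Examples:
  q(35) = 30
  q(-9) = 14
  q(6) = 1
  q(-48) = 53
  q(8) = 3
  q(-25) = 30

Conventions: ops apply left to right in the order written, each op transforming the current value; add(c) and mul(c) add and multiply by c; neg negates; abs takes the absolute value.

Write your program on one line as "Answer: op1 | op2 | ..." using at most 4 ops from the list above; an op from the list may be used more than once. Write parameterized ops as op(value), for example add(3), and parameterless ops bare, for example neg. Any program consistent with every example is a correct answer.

add(1) | add(-6) | abs

Check, running the answer program on each example:
  35 -> 36 -> 30 -> 30
  -9 -> -8 -> -14 -> 14
  6 -> 7 -> 1 -> 1
  -48 -> -47 -> -53 -> 53
  8 -> 9 -> 3 -> 3
  -25 -> -24 -> -30 -> 30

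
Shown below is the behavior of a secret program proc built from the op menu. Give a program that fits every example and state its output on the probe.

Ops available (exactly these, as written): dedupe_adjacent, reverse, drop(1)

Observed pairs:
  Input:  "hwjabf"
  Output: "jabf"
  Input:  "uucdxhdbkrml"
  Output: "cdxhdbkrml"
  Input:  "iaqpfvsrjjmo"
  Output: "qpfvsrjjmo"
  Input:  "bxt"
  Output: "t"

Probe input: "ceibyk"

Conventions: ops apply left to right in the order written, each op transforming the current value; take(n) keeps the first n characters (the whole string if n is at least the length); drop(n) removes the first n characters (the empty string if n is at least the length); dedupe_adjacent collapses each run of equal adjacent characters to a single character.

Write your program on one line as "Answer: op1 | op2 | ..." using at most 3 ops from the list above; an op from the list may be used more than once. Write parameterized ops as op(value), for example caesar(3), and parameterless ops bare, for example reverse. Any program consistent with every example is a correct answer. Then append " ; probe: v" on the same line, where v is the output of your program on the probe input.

drop(1) | drop(1) ; probe: "ibyk"

Check, running the answer program on each example:
  "hwjabf" -> "wjabf" -> "jabf"
  "uucdxhdbkrml" -> "ucdxhdbkrml" -> "cdxhdbkrml"
  "iaqpfvsrjjmo" -> "aqpfvsrjjmo" -> "qpfvsrjjmo"
  "bxt" -> "xt" -> "t"
  probe: "ceibyk" -> "eibyk" -> "ibyk"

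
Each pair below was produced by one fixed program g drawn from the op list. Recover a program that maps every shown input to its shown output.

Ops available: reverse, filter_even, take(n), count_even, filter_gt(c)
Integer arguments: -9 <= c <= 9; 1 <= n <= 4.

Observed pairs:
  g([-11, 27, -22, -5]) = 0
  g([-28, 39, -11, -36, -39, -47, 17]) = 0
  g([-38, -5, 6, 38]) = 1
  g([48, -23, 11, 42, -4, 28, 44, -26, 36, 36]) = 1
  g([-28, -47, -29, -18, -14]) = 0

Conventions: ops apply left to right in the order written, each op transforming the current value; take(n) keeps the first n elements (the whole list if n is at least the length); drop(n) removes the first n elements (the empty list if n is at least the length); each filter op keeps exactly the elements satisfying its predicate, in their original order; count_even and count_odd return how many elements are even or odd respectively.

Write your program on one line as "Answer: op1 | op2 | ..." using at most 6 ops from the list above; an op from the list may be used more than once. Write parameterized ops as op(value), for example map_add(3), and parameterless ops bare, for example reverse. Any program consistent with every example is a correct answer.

filter_gt(2) | take(4) | filter_even | take(1) | count_even

Check, running the answer program on each example:
  [-11, 27, -22, -5] -> [27] -> [27] -> [] -> [] -> 0
  [-28, 39, -11, -36, -39, -47, 17] -> [39, 17] -> [39, 17] -> [] -> [] -> 0
  [-38, -5, 6, 38] -> [6, 38] -> [6, 38] -> [6, 38] -> [6] -> 1
  [48, -23, 11, 42, -4, 28, 44, -26, 36, 36] -> [48, 11, 42, 28, 44, 36, 36] -> [48, 11, 42, 28] -> [48, 42, 28] -> [48] -> 1
  [-28, -47, -29, -18, -14] -> [] -> [] -> [] -> [] -> 0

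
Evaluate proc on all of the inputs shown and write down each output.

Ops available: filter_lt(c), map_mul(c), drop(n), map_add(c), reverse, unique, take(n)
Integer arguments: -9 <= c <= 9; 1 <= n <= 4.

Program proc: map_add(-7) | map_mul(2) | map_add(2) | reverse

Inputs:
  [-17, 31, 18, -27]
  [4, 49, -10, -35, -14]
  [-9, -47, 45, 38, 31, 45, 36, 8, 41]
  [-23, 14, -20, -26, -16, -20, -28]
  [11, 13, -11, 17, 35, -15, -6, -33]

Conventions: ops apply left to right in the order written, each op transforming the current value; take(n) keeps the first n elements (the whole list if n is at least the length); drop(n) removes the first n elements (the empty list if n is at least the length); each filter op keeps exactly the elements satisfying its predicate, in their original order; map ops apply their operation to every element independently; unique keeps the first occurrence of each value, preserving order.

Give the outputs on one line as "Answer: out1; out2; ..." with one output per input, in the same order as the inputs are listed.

Execution, op by op:
  [-17, 31, 18, -27] -> [-24, 24, 11, -34] -> [-48, 48, 22, -68] -> [-46, 50, 24, -66] -> [-66, 24, 50, -46]
  [4, 49, -10, -35, -14] -> [-3, 42, -17, -42, -21] -> [-6, 84, -34, -84, -42] -> [-4, 86, -32, -82, -40] -> [-40, -82, -32, 86, -4]
  [-9, -47, 45, 38, 31, 45, 36, 8, 41] -> [-16, -54, 38, 31, 24, 38, 29, 1, 34] -> [-32, -108, 76, 62, 48, 76, 58, 2, 68] -> [-30, -106, 78, 64, 50, 78, 60, 4, 70] -> [70, 4, 60, 78, 50, 64, 78, -106, -30]
  [-23, 14, -20, -26, -16, -20, -28] -> [-30, 7, -27, -33, -23, -27, -35] -> [-60, 14, -54, -66, -46, -54, -70] -> [-58, 16, -52, -64, -44, -52, -68] -> [-68, -52, -44, -64, -52, 16, -58]
  [11, 13, -11, 17, 35, -15, -6, -33] -> [4, 6, -18, 10, 28, -22, -13, -40] -> [8, 12, -36, 20, 56, -44, -26, -80] -> [10, 14, -34, 22, 58, -42, -24, -78] -> [-78, -24, -42, 58, 22, -34, 14, 10]

[-66, 24, 50, -46]; [-40, -82, -32, 86, -4]; [70, 4, 60, 78, 50, 64, 78, -106, -30]; [-68, -52, -44, -64, -52, 16, -58]; [-78, -24, -42, 58, 22, -34, 14, 10]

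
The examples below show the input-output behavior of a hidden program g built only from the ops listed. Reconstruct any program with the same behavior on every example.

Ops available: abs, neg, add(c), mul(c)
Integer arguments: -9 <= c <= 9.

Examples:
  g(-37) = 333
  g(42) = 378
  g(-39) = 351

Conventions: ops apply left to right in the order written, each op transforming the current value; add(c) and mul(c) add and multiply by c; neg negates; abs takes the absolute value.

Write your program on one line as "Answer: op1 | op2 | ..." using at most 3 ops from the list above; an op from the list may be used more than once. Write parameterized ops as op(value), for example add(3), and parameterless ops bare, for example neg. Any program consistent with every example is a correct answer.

neg | mul(-9) | abs

Check, running the answer program on each example:
  -37 -> 37 -> -333 -> 333
  42 -> -42 -> 378 -> 378
  -39 -> 39 -> -351 -> 351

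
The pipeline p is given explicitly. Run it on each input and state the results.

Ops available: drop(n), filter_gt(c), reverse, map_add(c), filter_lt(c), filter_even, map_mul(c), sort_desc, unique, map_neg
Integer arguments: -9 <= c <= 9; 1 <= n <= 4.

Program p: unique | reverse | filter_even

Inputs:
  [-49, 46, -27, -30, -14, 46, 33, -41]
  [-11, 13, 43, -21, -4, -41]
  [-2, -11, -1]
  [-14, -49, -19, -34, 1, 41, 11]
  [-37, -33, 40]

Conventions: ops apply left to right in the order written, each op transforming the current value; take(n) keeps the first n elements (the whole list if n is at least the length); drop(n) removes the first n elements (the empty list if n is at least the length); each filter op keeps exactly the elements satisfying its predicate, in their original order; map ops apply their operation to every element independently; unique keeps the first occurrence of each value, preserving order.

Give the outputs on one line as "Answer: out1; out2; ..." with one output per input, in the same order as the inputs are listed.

Execution, op by op:
  [-49, 46, -27, -30, -14, 46, 33, -41] -> [-49, 46, -27, -30, -14, 33, -41] -> [-41, 33, -14, -30, -27, 46, -49] -> [-14, -30, 46]
  [-11, 13, 43, -21, -4, -41] -> [-11, 13, 43, -21, -4, -41] -> [-41, -4, -21, 43, 13, -11] -> [-4]
  [-2, -11, -1] -> [-2, -11, -1] -> [-1, -11, -2] -> [-2]
  [-14, -49, -19, -34, 1, 41, 11] -> [-14, -49, -19, -34, 1, 41, 11] -> [11, 41, 1, -34, -19, -49, -14] -> [-34, -14]
  [-37, -33, 40] -> [-37, -33, 40] -> [40, -33, -37] -> [40]

[-14, -30, 46]; [-4]; [-2]; [-34, -14]; [40]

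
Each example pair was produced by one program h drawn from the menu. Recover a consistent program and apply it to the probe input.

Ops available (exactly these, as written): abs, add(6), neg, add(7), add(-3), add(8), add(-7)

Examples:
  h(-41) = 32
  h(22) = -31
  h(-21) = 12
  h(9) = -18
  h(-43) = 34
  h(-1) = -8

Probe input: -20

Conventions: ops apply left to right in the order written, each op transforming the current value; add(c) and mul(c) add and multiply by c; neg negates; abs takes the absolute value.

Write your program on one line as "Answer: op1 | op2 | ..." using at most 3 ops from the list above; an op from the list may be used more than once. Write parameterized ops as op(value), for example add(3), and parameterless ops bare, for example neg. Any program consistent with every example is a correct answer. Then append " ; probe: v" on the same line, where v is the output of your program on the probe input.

add(6) | neg | add(-3) ; probe: 11

Check, running the answer program on each example:
  -41 -> -35 -> 35 -> 32
  22 -> 28 -> -28 -> -31
  -21 -> -15 -> 15 -> 12
  9 -> 15 -> -15 -> -18
  -43 -> -37 -> 37 -> 34
  -1 -> 5 -> -5 -> -8
  probe: -20 -> -14 -> 14 -> 11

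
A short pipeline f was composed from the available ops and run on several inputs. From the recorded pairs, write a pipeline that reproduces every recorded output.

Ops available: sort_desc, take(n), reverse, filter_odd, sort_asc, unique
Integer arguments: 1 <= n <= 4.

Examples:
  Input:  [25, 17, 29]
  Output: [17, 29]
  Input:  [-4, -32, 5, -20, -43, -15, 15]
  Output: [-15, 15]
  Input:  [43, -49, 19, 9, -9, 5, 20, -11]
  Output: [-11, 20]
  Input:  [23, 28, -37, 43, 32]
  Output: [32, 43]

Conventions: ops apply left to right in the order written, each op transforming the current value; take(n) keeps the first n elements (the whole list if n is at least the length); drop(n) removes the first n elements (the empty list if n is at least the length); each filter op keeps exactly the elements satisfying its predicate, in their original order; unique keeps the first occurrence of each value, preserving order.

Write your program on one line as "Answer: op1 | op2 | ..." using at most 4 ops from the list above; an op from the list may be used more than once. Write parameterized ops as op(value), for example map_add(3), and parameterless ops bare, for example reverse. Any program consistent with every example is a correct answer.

reverse | take(2) | reverse | sort_asc

Check, running the answer program on each example:
  [25, 17, 29] -> [29, 17, 25] -> [29, 17] -> [17, 29] -> [17, 29]
  [-4, -32, 5, -20, -43, -15, 15] -> [15, -15, -43, -20, 5, -32, -4] -> [15, -15] -> [-15, 15] -> [-15, 15]
  [43, -49, 19, 9, -9, 5, 20, -11] -> [-11, 20, 5, -9, 9, 19, -49, 43] -> [-11, 20] -> [20, -11] -> [-11, 20]
  [23, 28, -37, 43, 32] -> [32, 43, -37, 28, 23] -> [32, 43] -> [43, 32] -> [32, 43]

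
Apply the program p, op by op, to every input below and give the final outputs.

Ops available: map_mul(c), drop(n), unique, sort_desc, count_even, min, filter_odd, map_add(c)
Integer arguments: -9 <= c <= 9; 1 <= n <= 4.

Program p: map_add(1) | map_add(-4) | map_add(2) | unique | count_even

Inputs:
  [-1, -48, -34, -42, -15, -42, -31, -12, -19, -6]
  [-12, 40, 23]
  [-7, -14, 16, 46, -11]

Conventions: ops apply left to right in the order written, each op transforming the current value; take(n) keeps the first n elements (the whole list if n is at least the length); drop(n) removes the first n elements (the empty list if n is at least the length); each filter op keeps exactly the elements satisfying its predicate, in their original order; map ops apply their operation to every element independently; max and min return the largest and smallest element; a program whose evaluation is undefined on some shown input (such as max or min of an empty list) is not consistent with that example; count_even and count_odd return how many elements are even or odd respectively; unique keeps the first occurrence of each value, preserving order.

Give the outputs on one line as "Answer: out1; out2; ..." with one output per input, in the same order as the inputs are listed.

Execution, op by op:
  [-1, -48, -34, -42, -15, -42, -31, -12, -19, -6] -> [0, -47, -33, -41, -14, -41, -30, -11, -18, -5] -> [-4, -51, -37, -45, -18, -45, -34, -15, -22, -9] -> [-2, -49, -35, -43, -16, -43, -32, -13, -20, -7] -> [-2, -49, -35, -43, -16, -32, -13, -20, -7] -> 4
  [-12, 40, 23] -> [-11, 41, 24] -> [-15, 37, 20] -> [-13, 39, 22] -> [-13, 39, 22] -> 1
  [-7, -14, 16, 46, -11] -> [-6, -13, 17, 47, -10] -> [-10, -17, 13, 43, -14] -> [-8, -15, 15, 45, -12] -> [-8, -15, 15, 45, -12] -> 2

4; 1; 2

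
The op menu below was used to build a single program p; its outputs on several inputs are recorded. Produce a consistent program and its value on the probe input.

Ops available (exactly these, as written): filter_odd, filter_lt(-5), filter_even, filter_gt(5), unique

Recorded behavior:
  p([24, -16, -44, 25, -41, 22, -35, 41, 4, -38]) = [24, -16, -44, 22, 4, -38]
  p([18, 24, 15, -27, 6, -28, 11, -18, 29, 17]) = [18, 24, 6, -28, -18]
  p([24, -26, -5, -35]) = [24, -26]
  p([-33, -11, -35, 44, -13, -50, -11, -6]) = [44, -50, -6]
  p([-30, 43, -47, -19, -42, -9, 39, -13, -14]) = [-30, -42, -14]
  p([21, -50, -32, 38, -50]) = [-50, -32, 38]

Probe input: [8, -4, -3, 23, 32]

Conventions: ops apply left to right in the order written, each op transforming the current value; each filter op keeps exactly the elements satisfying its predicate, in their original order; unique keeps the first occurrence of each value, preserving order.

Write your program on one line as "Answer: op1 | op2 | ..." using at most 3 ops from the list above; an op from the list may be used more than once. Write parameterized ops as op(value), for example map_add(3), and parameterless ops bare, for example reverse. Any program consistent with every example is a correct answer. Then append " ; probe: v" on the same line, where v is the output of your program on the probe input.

filter_even | unique ; probe: [8, -4, 32]

Check, running the answer program on each example:
  [24, -16, -44, 25, -41, 22, -35, 41, 4, -38] -> [24, -16, -44, 22, 4, -38] -> [24, -16, -44, 22, 4, -38]
  [18, 24, 15, -27, 6, -28, 11, -18, 29, 17] -> [18, 24, 6, -28, -18] -> [18, 24, 6, -28, -18]
  [24, -26, -5, -35] -> [24, -26] -> [24, -26]
  [-33, -11, -35, 44, -13, -50, -11, -6] -> [44, -50, -6] -> [44, -50, -6]
  [-30, 43, -47, -19, -42, -9, 39, -13, -14] -> [-30, -42, -14] -> [-30, -42, -14]
  [21, -50, -32, 38, -50] -> [-50, -32, 38, -50] -> [-50, -32, 38]
  probe: [8, -4, -3, 23, 32] -> [8, -4, 32] -> [8, -4, 32]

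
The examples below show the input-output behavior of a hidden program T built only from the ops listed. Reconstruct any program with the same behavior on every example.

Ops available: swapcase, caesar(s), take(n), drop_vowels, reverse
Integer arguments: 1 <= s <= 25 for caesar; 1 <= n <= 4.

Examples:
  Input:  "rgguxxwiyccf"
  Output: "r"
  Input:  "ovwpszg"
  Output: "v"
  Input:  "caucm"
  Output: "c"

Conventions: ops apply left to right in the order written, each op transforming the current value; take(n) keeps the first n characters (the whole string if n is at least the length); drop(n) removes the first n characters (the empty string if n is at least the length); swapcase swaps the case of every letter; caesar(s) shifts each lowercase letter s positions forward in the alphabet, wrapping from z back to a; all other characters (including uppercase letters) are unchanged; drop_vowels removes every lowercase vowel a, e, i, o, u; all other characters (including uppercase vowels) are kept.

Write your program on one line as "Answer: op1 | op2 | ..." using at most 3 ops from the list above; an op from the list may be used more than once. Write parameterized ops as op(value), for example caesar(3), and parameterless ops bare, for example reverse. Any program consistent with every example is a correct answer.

drop_vowels | take(2) | take(1)

Check, running the answer program on each example:
  "rgguxxwiyccf" -> "rggxxwyccf" -> "rg" -> "r"
  "ovwpszg" -> "vwpszg" -> "vw" -> "v"
  "caucm" -> "ccm" -> "cc" -> "c"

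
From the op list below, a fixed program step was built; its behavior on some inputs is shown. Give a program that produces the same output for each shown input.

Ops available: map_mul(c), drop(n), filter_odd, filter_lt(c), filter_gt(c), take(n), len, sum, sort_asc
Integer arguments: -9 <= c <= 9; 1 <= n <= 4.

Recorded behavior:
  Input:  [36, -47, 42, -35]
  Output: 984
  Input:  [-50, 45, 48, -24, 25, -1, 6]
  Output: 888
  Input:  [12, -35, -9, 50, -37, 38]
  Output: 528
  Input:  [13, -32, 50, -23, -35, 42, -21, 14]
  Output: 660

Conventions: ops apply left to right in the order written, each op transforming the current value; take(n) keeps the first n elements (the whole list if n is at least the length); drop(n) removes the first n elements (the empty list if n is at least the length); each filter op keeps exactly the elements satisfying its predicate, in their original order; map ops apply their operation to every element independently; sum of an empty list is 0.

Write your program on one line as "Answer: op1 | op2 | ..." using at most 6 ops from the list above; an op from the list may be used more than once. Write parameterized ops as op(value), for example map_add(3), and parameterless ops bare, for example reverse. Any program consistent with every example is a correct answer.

map_mul(-4) | map_mul(3) | take(4) | filter_gt(1) | sum

Check, running the answer program on each example:
  [36, -47, 42, -35] -> [-144, 188, -168, 140] -> [-432, 564, -504, 420] -> [-432, 564, -504, 420] -> [564, 420] -> 984
  [-50, 45, 48, -24, 25, -1, 6] -> [200, -180, -192, 96, -100, 4, -24] -> [600, -540, -576, 288, -300, 12, -72] -> [600, -540, -576, 288] -> [600, 288] -> 888
  [12, -35, -9, 50, -37, 38] -> [-48, 140, 36, -200, 148, -152] -> [-144, 420, 108, -600, 444, -456] -> [-144, 420, 108, -600] -> [420, 108] -> 528
  [13, -32, 50, -23, -35, 42, -21, 14] -> [-52, 128, -200, 92, 140, -168, 84, -56] -> [-156, 384, -600, 276, 420, -504, 252, -168] -> [-156, 384, -600, 276] -> [384, 276] -> 660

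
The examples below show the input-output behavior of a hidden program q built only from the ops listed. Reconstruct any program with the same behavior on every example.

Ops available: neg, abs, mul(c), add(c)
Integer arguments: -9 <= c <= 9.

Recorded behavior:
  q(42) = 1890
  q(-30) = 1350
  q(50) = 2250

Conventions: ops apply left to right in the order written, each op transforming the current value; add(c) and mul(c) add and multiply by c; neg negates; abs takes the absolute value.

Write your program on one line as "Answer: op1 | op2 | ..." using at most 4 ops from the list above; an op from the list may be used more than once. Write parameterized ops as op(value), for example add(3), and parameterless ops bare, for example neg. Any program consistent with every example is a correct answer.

neg | abs | mul(5) | mul(9)

Check, running the answer program on each example:
  42 -> -42 -> 42 -> 210 -> 1890
  -30 -> 30 -> 30 -> 150 -> 1350
  50 -> -50 -> 50 -> 250 -> 2250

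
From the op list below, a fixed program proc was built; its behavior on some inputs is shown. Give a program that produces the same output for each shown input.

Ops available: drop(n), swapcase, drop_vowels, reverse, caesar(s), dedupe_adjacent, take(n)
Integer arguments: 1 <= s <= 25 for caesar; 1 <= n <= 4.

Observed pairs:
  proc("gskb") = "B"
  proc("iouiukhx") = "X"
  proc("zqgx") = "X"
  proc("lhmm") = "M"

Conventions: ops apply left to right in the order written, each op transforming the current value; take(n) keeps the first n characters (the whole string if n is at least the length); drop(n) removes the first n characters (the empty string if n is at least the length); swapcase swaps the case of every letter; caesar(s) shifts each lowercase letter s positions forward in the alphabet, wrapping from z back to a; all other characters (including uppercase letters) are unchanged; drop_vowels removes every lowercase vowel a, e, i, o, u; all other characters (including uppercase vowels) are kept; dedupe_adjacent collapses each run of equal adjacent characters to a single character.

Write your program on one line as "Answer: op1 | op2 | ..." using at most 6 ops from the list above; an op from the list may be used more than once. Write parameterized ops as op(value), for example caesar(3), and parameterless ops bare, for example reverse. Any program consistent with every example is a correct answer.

drop_vowels | dedupe_adjacent | reverse | take(1) | swapcase

Check, running the answer program on each example:
  "gskb" -> "gskb" -> "gskb" -> "bksg" -> "b" -> "B"
  "iouiukhx" -> "khx" -> "khx" -> "xhk" -> "x" -> "X"
  "zqgx" -> "zqgx" -> "zqgx" -> "xgqz" -> "x" -> "X"
  "lhmm" -> "lhmm" -> "lhm" -> "mhl" -> "m" -> "M"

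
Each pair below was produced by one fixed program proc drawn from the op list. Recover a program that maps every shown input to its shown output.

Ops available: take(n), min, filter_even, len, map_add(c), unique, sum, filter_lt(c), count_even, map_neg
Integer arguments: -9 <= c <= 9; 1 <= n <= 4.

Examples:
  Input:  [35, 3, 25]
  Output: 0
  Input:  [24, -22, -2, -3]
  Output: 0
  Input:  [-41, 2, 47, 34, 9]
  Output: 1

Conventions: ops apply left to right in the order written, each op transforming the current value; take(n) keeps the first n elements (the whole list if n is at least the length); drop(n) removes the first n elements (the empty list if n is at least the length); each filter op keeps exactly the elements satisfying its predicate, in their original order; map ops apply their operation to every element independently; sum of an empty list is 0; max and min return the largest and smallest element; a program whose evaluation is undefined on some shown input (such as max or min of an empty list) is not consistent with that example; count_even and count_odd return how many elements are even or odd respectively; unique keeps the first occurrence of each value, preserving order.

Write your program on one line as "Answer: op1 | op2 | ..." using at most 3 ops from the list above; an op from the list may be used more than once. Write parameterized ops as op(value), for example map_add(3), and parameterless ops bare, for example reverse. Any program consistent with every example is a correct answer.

map_add(5) | filter_lt(-1) | count_even

Check, running the answer program on each example:
  [35, 3, 25] -> [40, 8, 30] -> [] -> 0
  [24, -22, -2, -3] -> [29, -17, 3, 2] -> [-17] -> 0
  [-41, 2, 47, 34, 9] -> [-36, 7, 52, 39, 14] -> [-36] -> 1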